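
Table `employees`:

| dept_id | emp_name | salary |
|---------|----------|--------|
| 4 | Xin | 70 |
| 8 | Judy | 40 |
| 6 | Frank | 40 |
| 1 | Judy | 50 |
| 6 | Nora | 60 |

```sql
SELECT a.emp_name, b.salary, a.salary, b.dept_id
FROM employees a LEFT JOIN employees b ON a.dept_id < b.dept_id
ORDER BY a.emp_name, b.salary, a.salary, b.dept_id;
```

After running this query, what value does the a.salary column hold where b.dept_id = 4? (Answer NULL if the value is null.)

LEFT JOIN keeps every row from `employees a`; unmatched rows get NULL for `employees b`'s columns.
Matching on a.dept_id < b.dept_id.
Matched pairs: 9; unmatched a rows kept: 1.

50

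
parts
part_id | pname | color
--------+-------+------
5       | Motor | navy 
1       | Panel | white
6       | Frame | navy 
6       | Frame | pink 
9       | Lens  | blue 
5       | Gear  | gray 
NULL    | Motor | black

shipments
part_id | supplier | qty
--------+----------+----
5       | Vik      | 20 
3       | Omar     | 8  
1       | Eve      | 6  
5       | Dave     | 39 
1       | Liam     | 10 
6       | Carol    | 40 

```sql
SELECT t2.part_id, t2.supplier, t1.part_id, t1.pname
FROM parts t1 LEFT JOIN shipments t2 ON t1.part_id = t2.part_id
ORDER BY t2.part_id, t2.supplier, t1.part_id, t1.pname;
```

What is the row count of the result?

LEFT JOIN keeps every row from `parts`; unmatched rows get NULL for `shipments`'s columns.
Matching on t1.part_id = t2.part_id. A NULL in a compared column never satisfies the condition.
- t1[0] part_id=5 → 2 match(es) in t2 → 2 row(s).
- t1[1] part_id=1 → 2 match(es) in t2 → 2 row(s).
- t1[2] part_id=6 → 1 match(es) in t2 → 1 row(s).
- t1[3] part_id=6 → 1 match(es) in t2 → 1 row(s).
- t1[4] part_id=9 → no match; kept with NULLs on the t2 side.
- t1[5] part_id=5 → 2 match(es) in t2 → 2 row(s).
- t1[6] part_id=NULL → no match; kept with NULLs on the t2 side.
Total: 8 matched + 2 padded = 10 rows.

10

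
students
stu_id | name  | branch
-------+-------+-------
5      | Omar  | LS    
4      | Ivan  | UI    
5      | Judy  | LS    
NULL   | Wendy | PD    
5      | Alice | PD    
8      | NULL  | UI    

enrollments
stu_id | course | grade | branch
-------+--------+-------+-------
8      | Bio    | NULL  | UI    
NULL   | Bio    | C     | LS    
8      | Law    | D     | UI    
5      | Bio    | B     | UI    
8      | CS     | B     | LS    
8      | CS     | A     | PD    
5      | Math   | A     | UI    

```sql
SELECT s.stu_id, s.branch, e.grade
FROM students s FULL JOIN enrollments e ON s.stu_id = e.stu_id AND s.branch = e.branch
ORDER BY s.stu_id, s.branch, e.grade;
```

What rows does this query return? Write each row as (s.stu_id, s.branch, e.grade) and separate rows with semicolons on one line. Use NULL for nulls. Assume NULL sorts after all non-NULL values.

(4, UI, NULL); (5, LS, NULL); (5, LS, NULL); (5, PD, NULL); (8, UI, D); (8, UI, NULL); (NULL, PD, NULL); (NULL, NULL, A); (NULL, NULL, A); (NULL, NULL, B); (NULL, NULL, B); (NULL, NULL, C)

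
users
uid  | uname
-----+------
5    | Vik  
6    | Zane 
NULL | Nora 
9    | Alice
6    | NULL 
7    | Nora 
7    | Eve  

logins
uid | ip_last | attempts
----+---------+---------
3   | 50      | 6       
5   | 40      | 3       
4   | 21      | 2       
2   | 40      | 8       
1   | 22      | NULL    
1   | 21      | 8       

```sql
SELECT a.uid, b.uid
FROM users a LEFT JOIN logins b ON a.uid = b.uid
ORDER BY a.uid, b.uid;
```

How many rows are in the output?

7

LEFT JOIN keeps every row from `users`; unmatched rows get NULL for `logins`'s columns.
Matching on a.uid = b.uid. A NULL in a compared column never satisfies the condition.
- uid=5: 1 matching b row(s), so 1 row(s) emitted.
- uid=6: no b row matches, row kept with b columns NULL.
- uid=NULL: no b row matches, row kept with b columns NULL.
- uid=9: no b row matches, row kept with b columns NULL.
- uid=6: no b row matches, row kept with b columns NULL.
- uid=7: no b row matches, row kept with b columns NULL.
- uid=7: no b row matches, row kept with b columns NULL.
Total: 1 matched + 6 padded = 7 rows.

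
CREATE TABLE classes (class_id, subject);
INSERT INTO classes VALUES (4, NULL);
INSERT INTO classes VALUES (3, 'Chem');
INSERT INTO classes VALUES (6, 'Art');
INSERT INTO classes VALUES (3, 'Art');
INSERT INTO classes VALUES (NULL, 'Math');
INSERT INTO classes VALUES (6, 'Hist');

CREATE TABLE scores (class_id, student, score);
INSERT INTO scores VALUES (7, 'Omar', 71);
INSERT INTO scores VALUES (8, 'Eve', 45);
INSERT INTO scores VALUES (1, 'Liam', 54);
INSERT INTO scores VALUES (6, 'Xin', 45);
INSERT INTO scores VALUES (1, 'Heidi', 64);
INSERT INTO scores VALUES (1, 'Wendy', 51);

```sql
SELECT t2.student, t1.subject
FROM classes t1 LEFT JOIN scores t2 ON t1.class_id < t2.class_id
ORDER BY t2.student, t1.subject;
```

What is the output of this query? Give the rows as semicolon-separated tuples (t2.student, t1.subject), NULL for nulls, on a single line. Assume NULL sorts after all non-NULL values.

(Eve, Art); (Eve, Art); (Eve, Chem); (Eve, Hist); (Eve, NULL); (Omar, Art); (Omar, Art); (Omar, Chem); (Omar, Hist); (Omar, NULL); (Xin, Art); (Xin, Chem); (Xin, NULL); (NULL, Math)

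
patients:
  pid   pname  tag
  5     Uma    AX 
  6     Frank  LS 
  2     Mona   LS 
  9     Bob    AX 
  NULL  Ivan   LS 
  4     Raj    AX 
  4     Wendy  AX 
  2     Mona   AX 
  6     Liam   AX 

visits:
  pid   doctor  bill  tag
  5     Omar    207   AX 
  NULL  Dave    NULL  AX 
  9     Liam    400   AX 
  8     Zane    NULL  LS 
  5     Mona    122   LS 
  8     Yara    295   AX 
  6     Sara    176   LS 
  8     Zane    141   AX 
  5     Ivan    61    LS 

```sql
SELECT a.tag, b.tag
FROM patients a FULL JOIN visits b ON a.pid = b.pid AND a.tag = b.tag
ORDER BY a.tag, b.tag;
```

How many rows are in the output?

15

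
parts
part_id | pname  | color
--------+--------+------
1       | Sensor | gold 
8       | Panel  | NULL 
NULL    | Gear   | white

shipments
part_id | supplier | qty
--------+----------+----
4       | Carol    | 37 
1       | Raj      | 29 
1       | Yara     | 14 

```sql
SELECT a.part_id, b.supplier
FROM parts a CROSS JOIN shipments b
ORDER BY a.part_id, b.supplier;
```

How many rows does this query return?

9

CROSS JOIN pairs every row of `parts` with every row of `shipments`: 3 × 3 = 9 rows.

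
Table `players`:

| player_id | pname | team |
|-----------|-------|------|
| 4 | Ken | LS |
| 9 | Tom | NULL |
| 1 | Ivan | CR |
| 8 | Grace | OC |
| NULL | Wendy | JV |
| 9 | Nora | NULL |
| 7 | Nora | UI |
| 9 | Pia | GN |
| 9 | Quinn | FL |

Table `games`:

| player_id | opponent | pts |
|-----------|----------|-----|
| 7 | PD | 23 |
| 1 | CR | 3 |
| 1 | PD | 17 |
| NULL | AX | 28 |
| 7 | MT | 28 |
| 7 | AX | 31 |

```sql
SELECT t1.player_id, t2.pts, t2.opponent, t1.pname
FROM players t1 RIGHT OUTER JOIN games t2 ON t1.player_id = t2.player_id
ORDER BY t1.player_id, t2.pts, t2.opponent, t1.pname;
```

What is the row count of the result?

6

RIGHT JOIN keeps every row from `games`; unmatched rows get NULL for `players`'s columns.
Matching on t1.player_id = t2.player_id. A NULL in a compared column never satisfies the condition.
Matched pairs: 5; unmatched t2 rows kept: 1.
Total: 5 matched + 1 padded = 6 rows.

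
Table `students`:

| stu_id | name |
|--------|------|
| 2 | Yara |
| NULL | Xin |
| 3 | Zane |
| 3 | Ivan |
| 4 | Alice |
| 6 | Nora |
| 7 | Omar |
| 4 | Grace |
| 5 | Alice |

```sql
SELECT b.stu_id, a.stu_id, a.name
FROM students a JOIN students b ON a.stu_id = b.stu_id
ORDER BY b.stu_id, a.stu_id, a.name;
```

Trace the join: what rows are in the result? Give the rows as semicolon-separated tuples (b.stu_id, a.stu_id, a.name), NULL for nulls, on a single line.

INNER JOIN keeps only pairs where the ON condition holds.
Matching on a.stu_id = b.stu_id. A NULL in a compared column never satisfies the condition.
- a row (stu_id=2): matches 1 b row(s) → 1 output row(s).
- a row (stu_id=NULL): no match → dropped.
- a row (stu_id=3): matches 2 b row(s) → 2 output row(s).
- a row (stu_id=3): matches 2 b row(s) → 2 output row(s).
- a row (stu_id=4): matches 2 b row(s) → 2 output row(s).
- a row (stu_id=6): matches 1 b row(s) → 1 output row(s).
- a row (stu_id=7): matches 1 b row(s) → 1 output row(s).
- a row (stu_id=4): matches 2 b row(s) → 2 output row(s).
- a row (stu_id=5): matches 1 b row(s) → 1 output row(s).

(2, 2, Yara); (3, 3, Ivan); (3, 3, Ivan); (3, 3, Zane); (3, 3, Zane); (4, 4, Alice); (4, 4, Alice); (4, 4, Grace); (4, 4, Grace); (5, 5, Alice); (6, 6, Nora); (7, 7, Omar)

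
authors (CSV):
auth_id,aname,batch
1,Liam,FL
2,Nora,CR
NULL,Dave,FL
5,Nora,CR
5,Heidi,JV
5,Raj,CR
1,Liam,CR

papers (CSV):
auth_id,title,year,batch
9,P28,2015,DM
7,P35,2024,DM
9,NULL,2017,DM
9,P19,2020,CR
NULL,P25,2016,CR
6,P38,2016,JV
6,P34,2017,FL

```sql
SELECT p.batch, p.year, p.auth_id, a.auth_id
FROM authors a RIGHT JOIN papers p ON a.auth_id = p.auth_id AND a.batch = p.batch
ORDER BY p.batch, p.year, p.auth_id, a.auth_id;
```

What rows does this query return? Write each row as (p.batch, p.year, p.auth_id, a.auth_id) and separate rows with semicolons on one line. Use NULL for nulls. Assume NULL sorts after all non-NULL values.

(CR, 2016, NULL, NULL); (CR, 2020, 9, NULL); (DM, 2015, 9, NULL); (DM, 2017, 9, NULL); (DM, 2024, 7, NULL); (FL, 2017, 6, NULL); (JV, 2016, 6, NULL)

RIGHT JOIN keeps every row from `papers`; unmatched rows get NULL for `authors`'s columns.
Matching on a.auth_id = p.auth_id AND a.batch = p.batch. A NULL in a compared column never satisfies the condition.
- a row (auth_id=1, batch=FL): no match.
- a row (auth_id=2, batch=CR): no match.
- a row (auth_id=NULL, batch=FL): no match.
- a row (auth_id=5, batch=CR): no match.
- a row (auth_id=5, batch=JV): no match.
- a row (auth_id=5, batch=CR): no match.
- a row (auth_id=1, batch=CR): no match.
- plus 7 unmatched p row(s), each kept with NULL a columns.
After projecting and ordering:
p.batch | p.year | p.auth_id | a.auth_id
CR | 2016 | NULL | NULL
CR | 2020 | 9 | NULL
DM | 2015 | 9 | NULL
DM | 2017 | 9 | NULL
DM | 2024 | 7 | NULL
FL | 2017 | 6 | NULL
JV | 2016 | 6 | NULL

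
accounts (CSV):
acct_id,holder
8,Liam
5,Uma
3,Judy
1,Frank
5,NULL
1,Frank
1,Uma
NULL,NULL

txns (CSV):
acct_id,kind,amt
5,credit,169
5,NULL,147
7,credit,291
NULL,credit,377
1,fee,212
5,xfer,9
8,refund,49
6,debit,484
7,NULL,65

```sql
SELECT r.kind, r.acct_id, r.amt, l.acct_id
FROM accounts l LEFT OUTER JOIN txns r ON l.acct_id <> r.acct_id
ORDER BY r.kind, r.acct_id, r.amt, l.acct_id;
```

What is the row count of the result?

LEFT JOIN keeps every row from `accounts`; unmatched rows get NULL for `txns`'s columns.
Matching on l.acct_id <> r.acct_id. A NULL in a compared column never satisfies the condition.
- l[0] acct_id=8 → 7 match(es) in r → 7 row(s).
- l[1] acct_id=5 → 5 match(es) in r → 5 row(s).
- l[2] acct_id=3 → 8 match(es) in r → 8 row(s).
- l[3] acct_id=1 → 7 match(es) in r → 7 row(s).
- l[4] acct_id=5 → 5 match(es) in r → 5 row(s).
- l[5] acct_id=1 → 7 match(es) in r → 7 row(s).
- l[6] acct_id=1 → 7 match(es) in r → 7 row(s).
- l[7] acct_id=NULL → no match; kept with NULLs on the r side.
Total: 46 matched + 1 padded = 47 rows.

47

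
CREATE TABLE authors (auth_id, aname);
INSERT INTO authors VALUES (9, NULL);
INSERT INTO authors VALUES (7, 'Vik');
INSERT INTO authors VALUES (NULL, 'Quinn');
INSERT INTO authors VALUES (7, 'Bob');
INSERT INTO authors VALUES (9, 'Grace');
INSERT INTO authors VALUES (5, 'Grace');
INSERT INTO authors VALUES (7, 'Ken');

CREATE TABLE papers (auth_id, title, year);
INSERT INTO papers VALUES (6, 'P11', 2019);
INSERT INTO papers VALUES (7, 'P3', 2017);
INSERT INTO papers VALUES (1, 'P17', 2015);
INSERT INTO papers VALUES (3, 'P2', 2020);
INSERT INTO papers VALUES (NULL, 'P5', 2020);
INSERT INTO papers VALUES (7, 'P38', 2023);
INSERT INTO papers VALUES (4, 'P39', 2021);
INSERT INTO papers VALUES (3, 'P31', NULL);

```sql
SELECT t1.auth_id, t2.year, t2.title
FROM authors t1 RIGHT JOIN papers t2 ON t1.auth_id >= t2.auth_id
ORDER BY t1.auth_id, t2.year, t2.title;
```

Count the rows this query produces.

40

RIGHT JOIN keeps every row from `papers`; unmatched rows get NULL for `authors`'s columns.
Matching on t1.auth_id >= t2.auth_id. A NULL in a compared column never satisfies the condition.
- t1[0] auth_id=9 → 7 match(es) in t2 → 7 row(s).
- t1[1] auth_id=7 → 7 match(es) in t2 → 7 row(s).
- t1[2] auth_id=NULL → no match.
- t1[3] auth_id=7 → 7 match(es) in t2 → 7 row(s).
- t1[4] auth_id=9 → 7 match(es) in t2 → 7 row(s).
- t1[5] auth_id=5 → 4 match(es) in t2 → 4 row(s).
- t1[6] auth_id=7 → 7 match(es) in t2 → 7 row(s).
- plus 1 unmatched t2 row(s), each kept with NULL t1 columns.
Total: 39 matched + 1 padded = 40 rows.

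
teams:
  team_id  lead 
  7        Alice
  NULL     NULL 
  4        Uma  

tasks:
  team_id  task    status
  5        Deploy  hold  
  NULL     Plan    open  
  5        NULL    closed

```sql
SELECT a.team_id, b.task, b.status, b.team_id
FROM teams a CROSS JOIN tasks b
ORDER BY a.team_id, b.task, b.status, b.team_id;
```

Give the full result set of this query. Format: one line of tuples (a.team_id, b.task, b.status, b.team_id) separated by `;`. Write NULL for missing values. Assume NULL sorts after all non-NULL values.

(4, Deploy, hold, 5); (4, Plan, open, NULL); (4, NULL, closed, 5); (7, Deploy, hold, 5); (7, Plan, open, NULL); (7, NULL, closed, 5); (NULL, Deploy, hold, 5); (NULL, Plan, open, NULL); (NULL, NULL, closed, 5)

CROSS JOIN pairs every row of `teams` with every row of `tasks`: 3 × 3 = 9 rows.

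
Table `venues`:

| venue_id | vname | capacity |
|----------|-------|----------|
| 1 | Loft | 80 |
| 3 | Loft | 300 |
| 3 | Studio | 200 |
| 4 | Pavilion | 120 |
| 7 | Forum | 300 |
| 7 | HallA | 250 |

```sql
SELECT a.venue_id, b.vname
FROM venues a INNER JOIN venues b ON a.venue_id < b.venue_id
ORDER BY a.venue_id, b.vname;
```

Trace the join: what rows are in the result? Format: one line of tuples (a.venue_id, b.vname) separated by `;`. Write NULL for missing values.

(1, Forum); (1, HallA); (1, Loft); (1, Pavilion); (1, Studio); (3, Forum); (3, Forum); (3, HallA); (3, HallA); (3, Pavilion); (3, Pavilion); (4, Forum); (4, HallA)

INNER JOIN keeps only pairs where the ON condition holds.
Matching on a.venue_id < b.venue_id.
Matched pairs: 13.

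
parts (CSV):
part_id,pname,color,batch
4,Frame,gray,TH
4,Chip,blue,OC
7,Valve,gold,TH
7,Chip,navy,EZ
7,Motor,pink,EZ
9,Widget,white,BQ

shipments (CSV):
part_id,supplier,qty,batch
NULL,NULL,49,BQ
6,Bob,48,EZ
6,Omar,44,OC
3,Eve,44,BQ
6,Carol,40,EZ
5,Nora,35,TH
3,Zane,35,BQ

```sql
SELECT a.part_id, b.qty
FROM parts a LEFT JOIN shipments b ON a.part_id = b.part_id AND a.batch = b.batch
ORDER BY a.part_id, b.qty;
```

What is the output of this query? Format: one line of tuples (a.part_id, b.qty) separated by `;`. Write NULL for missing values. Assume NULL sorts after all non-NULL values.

LEFT JOIN keeps every row from `parts`; unmatched rows get NULL for `shipments`'s columns.
Matching on a.part_id = b.part_id AND a.batch = b.batch. A NULL in a compared column never satisfies the condition.
- a[0] part_id=4, batch=TH → no match; kept with NULLs on the b side.
- a[1] part_id=4, batch=OC → no match; kept with NULLs on the b side.
- a[2] part_id=7, batch=TH → no match; kept with NULLs on the b side.
- a[3] part_id=7, batch=EZ → no match; kept with NULLs on the b side.
- a[4] part_id=7, batch=EZ → no match; kept with NULLs on the b side.
- a[5] part_id=9, batch=BQ → no match; kept with NULLs on the b side.
After projecting and ordering:
a.part_id | b.qty
4 | NULL
4 | NULL
7 | NULL
7 | NULL
7 | NULL
9 | NULL

(4, NULL); (4, NULL); (7, NULL); (7, NULL); (7, NULL); (9, NULL)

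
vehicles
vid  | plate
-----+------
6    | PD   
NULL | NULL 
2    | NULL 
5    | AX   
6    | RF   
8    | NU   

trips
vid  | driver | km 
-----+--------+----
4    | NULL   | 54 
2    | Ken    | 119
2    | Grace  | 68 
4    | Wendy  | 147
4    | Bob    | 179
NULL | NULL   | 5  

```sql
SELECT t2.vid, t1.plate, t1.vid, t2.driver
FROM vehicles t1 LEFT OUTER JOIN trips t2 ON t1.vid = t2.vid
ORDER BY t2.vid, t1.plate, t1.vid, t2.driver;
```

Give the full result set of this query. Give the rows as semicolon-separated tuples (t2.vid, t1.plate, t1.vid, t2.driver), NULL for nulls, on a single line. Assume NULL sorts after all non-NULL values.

(2, NULL, 2, Grace); (2, NULL, 2, Ken); (NULL, AX, 5, NULL); (NULL, NU, 8, NULL); (NULL, PD, 6, NULL); (NULL, RF, 6, NULL); (NULL, NULL, NULL, NULL)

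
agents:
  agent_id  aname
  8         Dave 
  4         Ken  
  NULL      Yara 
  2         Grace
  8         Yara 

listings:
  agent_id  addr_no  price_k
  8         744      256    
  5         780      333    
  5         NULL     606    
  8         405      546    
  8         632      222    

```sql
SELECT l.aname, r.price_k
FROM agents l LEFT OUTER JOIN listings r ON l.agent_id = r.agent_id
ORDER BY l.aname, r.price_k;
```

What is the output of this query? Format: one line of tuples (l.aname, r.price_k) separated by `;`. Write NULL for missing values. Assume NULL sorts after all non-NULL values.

LEFT JOIN keeps every row from `agents`; unmatched rows get NULL for `listings`'s columns.
Matching on l.agent_id = r.agent_id. A NULL in a compared column never satisfies the condition.
- agent_id=8: 3 matching r row(s), so 3 row(s) emitted.
- agent_id=4: no r row matches, row kept with r columns NULL.
- agent_id=NULL: no r row matches, row kept with r columns NULL.
- agent_id=2: no r row matches, row kept with r columns NULL.
- agent_id=8: 3 matching r row(s), so 3 row(s) emitted.
After projecting and ordering:
l.aname | r.price_k
Dave | 222
Dave | 256
Dave | 546
Grace | NULL
Ken | NULL
Yara | 222
Yara | 256
Yara | 546
Yara | NULL

(Dave, 222); (Dave, 256); (Dave, 546); (Grace, NULL); (Ken, NULL); (Yara, 222); (Yara, 256); (Yara, 546); (Yara, NULL)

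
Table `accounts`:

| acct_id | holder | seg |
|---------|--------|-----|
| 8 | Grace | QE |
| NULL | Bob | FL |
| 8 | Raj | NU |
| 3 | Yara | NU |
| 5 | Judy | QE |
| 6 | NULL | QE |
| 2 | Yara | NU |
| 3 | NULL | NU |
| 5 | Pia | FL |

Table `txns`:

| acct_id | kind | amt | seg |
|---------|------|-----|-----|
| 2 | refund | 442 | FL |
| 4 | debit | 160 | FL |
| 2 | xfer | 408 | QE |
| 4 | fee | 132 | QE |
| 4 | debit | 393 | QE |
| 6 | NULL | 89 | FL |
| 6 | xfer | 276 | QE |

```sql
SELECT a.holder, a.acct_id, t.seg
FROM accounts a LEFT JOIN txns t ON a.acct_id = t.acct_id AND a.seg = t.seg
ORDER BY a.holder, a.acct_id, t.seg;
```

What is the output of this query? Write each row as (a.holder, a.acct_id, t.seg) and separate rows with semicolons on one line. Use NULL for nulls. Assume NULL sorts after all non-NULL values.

(Bob, NULL, NULL); (Grace, 8, NULL); (Judy, 5, NULL); (Pia, 5, NULL); (Raj, 8, NULL); (Yara, 2, NULL); (Yara, 3, NULL); (NULL, 3, NULL); (NULL, 6, QE)

LEFT JOIN keeps every row from `accounts`; unmatched rows get NULL for `txns`'s columns.
Matching on a.acct_id = t.acct_id AND a.seg = t.seg. A NULL in a compared column never satisfies the condition.
- a (acct_id=8, seg=QE) has no partner → padded with NULL.
- a (acct_id=NULL, seg=FL) has no partner → padded with NULL.
- a (acct_id=8, seg=NU) has no partner → padded with NULL.
- a (acct_id=3, seg=NU) has no partner → padded with NULL.
- a (acct_id=5, seg=QE) has no partner → padded with NULL.
- a (acct_id=6, seg=QE) pairs with 1 row(s) of t.
- a (acct_id=2, seg=NU) has no partner → padded with NULL.
- a (acct_id=3, seg=NU) has no partner → padded with NULL.
- a (acct_id=5, seg=FL) has no partner → padded with NULL.
After projecting and ordering:
a.holder | a.acct_id | t.seg
Bob | NULL | NULL
Grace | 8 | NULL
Judy | 5 | NULL
Pia | 5 | NULL
Raj | 8 | NULL
Yara | 2 | NULL
Yara | 3 | NULL
NULL | 3 | NULL
NULL | 6 | QE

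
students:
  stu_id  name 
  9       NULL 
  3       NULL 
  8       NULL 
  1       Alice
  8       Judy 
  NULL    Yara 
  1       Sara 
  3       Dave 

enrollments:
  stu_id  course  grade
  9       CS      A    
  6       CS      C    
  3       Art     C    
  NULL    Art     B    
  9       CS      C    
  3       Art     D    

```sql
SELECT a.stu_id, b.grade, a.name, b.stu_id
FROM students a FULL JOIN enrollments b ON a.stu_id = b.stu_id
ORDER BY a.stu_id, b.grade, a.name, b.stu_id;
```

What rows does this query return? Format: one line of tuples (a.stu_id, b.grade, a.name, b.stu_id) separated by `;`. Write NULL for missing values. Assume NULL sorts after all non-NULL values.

(1, NULL, Alice, NULL); (1, NULL, Sara, NULL); (3, C, Dave, 3); (3, C, NULL, 3); (3, D, Dave, 3); (3, D, NULL, 3); (8, NULL, Judy, NULL); (8, NULL, NULL, NULL); (9, A, NULL, 9); (9, C, NULL, 9); (NULL, B, NULL, NULL); (NULL, C, NULL, 6); (NULL, NULL, Yara, NULL)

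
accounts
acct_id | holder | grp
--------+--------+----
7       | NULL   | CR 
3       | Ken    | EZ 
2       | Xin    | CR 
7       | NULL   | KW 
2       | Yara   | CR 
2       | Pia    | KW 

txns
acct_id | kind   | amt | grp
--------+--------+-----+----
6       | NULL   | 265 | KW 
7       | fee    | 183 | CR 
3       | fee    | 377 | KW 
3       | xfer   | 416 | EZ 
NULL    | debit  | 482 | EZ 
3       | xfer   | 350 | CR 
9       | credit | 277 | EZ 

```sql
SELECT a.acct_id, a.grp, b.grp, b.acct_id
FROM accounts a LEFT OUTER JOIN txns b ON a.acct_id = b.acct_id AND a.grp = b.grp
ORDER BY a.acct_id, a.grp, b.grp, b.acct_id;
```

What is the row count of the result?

6

LEFT JOIN keeps every row from `accounts`; unmatched rows get NULL for `txns`'s columns.
Matching on a.acct_id = b.acct_id AND a.grp = b.grp. A NULL in a compared column never satisfies the condition.
- a (acct_id=7, grp=CR) pairs with 1 row(s) of b.
- a (acct_id=3, grp=EZ) pairs with 1 row(s) of b.
- a (acct_id=2, grp=CR) has no partner → padded with NULL.
- a (acct_id=7, grp=KW) has no partner → padded with NULL.
- a (acct_id=2, grp=CR) has no partner → padded with NULL.
- a (acct_id=2, grp=KW) has no partner → padded with NULL.
Total: 2 matched + 4 padded = 6 rows.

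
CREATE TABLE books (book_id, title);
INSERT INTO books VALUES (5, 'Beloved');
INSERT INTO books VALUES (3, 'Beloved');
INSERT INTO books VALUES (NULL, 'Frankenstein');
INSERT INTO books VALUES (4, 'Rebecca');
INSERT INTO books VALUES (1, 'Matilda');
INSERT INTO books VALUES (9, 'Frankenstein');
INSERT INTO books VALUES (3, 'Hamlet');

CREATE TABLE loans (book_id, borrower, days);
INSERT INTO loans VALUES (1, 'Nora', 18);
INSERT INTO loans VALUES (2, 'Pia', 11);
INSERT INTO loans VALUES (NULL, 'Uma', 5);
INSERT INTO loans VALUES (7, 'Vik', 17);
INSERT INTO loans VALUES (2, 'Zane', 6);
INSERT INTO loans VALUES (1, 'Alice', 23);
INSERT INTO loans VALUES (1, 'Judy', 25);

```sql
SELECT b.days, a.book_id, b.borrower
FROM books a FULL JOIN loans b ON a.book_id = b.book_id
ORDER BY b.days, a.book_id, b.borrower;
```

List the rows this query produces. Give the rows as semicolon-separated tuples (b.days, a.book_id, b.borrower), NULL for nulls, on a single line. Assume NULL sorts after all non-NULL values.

(5, NULL, Uma); (6, NULL, Zane); (11, NULL, Pia); (17, NULL, Vik); (18, 1, Nora); (23, 1, Alice); (25, 1, Judy); (NULL, 3, NULL); (NULL, 3, NULL); (NULL, 4, NULL); (NULL, 5, NULL); (NULL, 9, NULL); (NULL, NULL, NULL)

FULL OUTER JOIN keeps every row from both sides; unmatched rows get NULL for the other side's columns.
Matching on a.book_id = b.book_id. A NULL in a compared column never satisfies the condition.
Matched pairs: 3; unmatched a rows kept: 6; unmatched b rows kept: 4.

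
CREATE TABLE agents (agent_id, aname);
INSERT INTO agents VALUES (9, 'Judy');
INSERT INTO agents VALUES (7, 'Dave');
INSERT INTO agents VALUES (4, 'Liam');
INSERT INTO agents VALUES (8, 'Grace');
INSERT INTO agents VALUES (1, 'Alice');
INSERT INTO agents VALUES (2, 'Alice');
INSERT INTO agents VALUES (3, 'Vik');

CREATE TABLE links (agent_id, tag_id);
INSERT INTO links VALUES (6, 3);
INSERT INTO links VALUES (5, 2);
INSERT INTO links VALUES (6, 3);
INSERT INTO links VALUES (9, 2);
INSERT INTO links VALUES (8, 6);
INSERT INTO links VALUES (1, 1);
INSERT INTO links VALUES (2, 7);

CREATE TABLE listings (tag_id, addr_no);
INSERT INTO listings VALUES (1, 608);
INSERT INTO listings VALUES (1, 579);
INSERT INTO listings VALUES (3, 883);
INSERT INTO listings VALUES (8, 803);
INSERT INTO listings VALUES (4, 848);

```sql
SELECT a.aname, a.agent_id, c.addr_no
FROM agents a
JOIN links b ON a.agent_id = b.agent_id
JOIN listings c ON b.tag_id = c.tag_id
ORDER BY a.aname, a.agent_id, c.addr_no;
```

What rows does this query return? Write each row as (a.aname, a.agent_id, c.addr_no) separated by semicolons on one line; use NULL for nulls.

(Alice, 1, 579); (Alice, 1, 608)

Joins associate left-to-right: agents INNER JOIN links on agent_id gives 4 intermediate row(s).
Then INNER JOIN `listings c` on tag_id: keep only rows whose b.tag_id appears in c.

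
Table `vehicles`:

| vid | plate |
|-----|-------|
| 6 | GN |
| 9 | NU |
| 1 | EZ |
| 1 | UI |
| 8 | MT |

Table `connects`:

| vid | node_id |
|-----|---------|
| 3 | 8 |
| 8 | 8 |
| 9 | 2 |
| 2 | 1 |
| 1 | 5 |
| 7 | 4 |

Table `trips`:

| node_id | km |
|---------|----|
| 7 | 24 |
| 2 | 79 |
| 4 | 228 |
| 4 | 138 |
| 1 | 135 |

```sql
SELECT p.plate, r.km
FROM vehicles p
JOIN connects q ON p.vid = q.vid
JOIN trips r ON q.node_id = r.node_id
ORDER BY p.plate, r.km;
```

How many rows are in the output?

Evaluate left to right. First `vehicles p INNER JOIN connects q` on vid: 4 row(s).
Then INNER JOIN `trips r` on node_id: keep only rows whose q.node_id appears in r.
Result: 1 row(s).

1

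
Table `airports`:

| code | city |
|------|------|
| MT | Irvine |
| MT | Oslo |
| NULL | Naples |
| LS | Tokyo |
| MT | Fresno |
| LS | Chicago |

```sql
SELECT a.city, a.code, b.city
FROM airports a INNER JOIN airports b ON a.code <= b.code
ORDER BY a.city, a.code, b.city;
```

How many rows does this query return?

19

INNER JOIN keeps only pairs where the ON condition holds.
Matching on a.code <= b.code. A NULL in a compared column never satisfies the condition.
- code=MT: 3 matching b row(s), so 3 row(s) emitted.
- code=MT: 3 matching b row(s), so 3 row(s) emitted.
- code=NULL: no matching b row, dropped.
- code=LS: 5 matching b row(s), so 5 row(s) emitted.
- code=MT: 3 matching b row(s), so 3 row(s) emitted.
- code=LS: 5 matching b row(s), so 5 row(s) emitted.
Total: 19 rows.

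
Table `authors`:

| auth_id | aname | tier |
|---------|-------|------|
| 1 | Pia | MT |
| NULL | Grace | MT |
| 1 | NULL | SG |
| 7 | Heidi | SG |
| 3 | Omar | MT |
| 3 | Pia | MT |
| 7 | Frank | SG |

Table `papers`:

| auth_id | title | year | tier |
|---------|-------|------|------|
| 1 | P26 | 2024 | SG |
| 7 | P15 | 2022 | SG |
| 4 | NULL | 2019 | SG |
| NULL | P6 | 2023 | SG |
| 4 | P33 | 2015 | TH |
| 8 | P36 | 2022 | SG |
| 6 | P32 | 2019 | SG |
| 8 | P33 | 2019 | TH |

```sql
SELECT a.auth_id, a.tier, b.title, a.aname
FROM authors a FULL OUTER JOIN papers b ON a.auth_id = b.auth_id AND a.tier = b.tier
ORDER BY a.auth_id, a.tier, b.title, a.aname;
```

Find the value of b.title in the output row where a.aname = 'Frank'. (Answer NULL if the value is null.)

FULL OUTER JOIN keeps every row from both sides; unmatched rows get NULL for the other side's columns.
Matching on a.auth_id = b.auth_id AND a.tier = b.tier. A NULL in a compared column never satisfies the condition.
- a row (auth_id=1, tier=MT): no match → kept, b columns NULL.
- a row (auth_id=NULL, tier=MT): no match → kept, b columns NULL.
- a row (auth_id=1, tier=SG): matches 1 b row(s) → 1 output row(s).
- a row (auth_id=7, tier=SG): matches 1 b row(s) → 1 output row(s).
- a row (auth_id=3, tier=MT): no match → kept, b columns NULL.
- a row (auth_id=3, tier=MT): no match → kept, b columns NULL.
- a row (auth_id=7, tier=SG): matches 1 b row(s) → 1 output row(s).
- 6 b row(s) had no a match → kept, a columns NULL.

P15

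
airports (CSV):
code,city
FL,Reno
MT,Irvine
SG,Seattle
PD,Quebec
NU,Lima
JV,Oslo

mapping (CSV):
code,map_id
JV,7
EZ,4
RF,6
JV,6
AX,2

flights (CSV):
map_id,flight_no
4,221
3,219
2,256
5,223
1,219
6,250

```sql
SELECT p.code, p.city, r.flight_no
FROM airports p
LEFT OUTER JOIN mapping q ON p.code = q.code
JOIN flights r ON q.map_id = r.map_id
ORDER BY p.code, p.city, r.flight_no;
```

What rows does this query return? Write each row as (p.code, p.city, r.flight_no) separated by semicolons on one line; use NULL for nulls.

(JV, Oslo, 250)

Evaluate left to right. First `airports p LEFT JOIN mapping q` on code: 7 row(s).
Then INNER JOIN `flights r` on map_id: keep only rows whose q.map_id appears in r.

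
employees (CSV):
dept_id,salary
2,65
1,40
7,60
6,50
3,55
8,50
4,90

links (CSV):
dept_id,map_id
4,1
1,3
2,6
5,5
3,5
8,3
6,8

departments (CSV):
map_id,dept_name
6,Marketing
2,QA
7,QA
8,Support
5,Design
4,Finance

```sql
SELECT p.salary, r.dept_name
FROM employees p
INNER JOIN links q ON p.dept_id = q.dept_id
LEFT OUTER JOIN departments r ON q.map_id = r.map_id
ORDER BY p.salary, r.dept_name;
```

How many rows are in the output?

6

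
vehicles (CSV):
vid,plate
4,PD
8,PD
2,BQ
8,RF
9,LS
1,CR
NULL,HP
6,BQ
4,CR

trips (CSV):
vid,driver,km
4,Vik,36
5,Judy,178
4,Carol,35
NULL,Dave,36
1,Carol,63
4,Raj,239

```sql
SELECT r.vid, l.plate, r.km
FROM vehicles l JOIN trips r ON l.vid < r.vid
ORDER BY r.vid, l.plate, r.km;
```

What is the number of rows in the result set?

INNER JOIN keeps only pairs where the ON condition holds.
Matching on l.vid < r.vid. A NULL in a compared column never satisfies the condition.
- l (vid=4) pairs with 1 row(s) of r.
- l (vid=8) has no partner → excluded.
- l (vid=2) pairs with 4 row(s) of r.
- l (vid=8) has no partner → excluded.
- l (vid=9) has no partner → excluded.
- l (vid=1) pairs with 4 row(s) of r.
- l (vid=NULL) has no partner → excluded.
- l (vid=6) has no partner → excluded.
- l (vid=4) pairs with 1 row(s) of r.
Total: 10 rows.

10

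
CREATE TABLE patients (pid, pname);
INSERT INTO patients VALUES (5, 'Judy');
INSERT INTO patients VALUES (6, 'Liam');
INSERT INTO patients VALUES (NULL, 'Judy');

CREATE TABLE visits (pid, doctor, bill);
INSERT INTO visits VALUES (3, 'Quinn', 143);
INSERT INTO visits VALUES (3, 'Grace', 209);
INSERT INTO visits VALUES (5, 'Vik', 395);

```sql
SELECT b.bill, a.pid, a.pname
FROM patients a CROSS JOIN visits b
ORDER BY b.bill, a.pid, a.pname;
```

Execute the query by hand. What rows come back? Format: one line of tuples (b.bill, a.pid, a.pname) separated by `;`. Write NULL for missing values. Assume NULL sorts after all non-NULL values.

CROSS JOIN pairs every row of `patients` with every row of `visits`: 3 × 3 = 9 rows.
After projecting and ordering:
b.bill | a.pid | a.pname
143 | 5 | Judy
143 | 6 | Liam
143 | NULL | Judy
209 | 5 | Judy
209 | 6 | Liam
209 | NULL | Judy
395 | 5 | Judy
395 | 6 | Liam
395 | NULL | Judy

(143, 5, Judy); (143, 6, Liam); (143, NULL, Judy); (209, 5, Judy); (209, 6, Liam); (209, NULL, Judy); (395, 5, Judy); (395, 6, Liam); (395, NULL, Judy)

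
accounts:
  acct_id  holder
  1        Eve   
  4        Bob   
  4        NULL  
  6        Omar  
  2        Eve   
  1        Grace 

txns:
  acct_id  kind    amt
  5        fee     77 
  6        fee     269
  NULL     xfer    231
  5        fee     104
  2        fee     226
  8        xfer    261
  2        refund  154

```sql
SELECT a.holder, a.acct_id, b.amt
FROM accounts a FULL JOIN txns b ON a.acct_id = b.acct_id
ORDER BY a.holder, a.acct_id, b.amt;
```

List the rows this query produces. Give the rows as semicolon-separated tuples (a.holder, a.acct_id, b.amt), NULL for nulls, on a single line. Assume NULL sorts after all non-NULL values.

FULL OUTER JOIN keeps every row from both sides; unmatched rows get NULL for the other side's columns.
Matching on a.acct_id = b.acct_id. A NULL in a compared column never satisfies the condition.
- a row (acct_id=1): no match → kept, b columns NULL.
- a row (acct_id=4): no match → kept, b columns NULL.
- a row (acct_id=4): no match → kept, b columns NULL.
- a row (acct_id=6): matches 1 b row(s) → 1 output row(s).
- a row (acct_id=2): matches 2 b row(s) → 2 output row(s).
- a row (acct_id=1): no match → kept, b columns NULL.
- 4 b row(s) had no a match → kept, a columns NULL.

(Bob, 4, NULL); (Eve, 1, NULL); (Eve, 2, 154); (Eve, 2, 226); (Grace, 1, NULL); (Omar, 6, 269); (NULL, 4, NULL); (NULL, NULL, 77); (NULL, NULL, 104); (NULL, NULL, 231); (NULL, NULL, 261)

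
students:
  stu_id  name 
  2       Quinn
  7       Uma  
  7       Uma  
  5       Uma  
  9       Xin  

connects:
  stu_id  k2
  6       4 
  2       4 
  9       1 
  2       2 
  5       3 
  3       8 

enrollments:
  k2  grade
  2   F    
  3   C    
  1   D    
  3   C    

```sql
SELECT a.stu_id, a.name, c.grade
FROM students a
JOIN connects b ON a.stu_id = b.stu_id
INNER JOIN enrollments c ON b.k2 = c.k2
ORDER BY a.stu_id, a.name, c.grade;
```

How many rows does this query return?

4

Evaluate left to right. First `students a INNER JOIN connects b` on stu_id: 4 row(s).
Then INNER JOIN `enrollments c` on k2: keep only rows whose b.k2 appears in c.
Result: 4 row(s).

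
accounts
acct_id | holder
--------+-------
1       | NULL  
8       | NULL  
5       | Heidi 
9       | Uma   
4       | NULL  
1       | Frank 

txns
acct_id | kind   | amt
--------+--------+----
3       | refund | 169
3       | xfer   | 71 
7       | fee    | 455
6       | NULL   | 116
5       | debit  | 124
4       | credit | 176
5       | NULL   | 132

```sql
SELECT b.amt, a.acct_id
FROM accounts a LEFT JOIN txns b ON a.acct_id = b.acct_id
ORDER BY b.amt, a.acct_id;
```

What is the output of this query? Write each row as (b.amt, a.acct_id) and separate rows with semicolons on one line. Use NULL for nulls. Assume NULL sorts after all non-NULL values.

(124, 5); (132, 5); (176, 4); (NULL, 1); (NULL, 1); (NULL, 8); (NULL, 9)

LEFT JOIN keeps every row from `accounts`; unmatched rows get NULL for `txns`'s columns.
Matching on a.acct_id = b.acct_id.
Matched pairs: 3; unmatched a rows kept: 4.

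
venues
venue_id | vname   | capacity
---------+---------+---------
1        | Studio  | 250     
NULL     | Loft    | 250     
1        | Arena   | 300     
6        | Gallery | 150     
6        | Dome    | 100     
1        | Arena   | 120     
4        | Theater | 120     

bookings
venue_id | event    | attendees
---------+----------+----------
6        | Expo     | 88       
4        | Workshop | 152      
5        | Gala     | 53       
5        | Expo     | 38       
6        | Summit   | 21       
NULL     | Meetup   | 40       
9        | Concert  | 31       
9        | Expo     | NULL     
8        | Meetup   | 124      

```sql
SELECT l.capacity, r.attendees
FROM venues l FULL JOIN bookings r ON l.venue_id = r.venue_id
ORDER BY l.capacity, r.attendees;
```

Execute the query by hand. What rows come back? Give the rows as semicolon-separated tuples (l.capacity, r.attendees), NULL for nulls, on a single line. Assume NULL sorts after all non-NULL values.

(100, 21); (100, 88); (120, 152); (120, NULL); (150, 21); (150, 88); (250, NULL); (250, NULL); (300, NULL); (NULL, 31); (NULL, 38); (NULL, 40); (NULL, 53); (NULL, 124); (NULL, NULL)

FULL OUTER JOIN keeps every row from both sides; unmatched rows get NULL for the other side's columns.
Matching on l.venue_id = r.venue_id. A NULL in a compared column never satisfies the condition.
Matched pairs: 5; unmatched l rows kept: 4; unmatched r rows kept: 6.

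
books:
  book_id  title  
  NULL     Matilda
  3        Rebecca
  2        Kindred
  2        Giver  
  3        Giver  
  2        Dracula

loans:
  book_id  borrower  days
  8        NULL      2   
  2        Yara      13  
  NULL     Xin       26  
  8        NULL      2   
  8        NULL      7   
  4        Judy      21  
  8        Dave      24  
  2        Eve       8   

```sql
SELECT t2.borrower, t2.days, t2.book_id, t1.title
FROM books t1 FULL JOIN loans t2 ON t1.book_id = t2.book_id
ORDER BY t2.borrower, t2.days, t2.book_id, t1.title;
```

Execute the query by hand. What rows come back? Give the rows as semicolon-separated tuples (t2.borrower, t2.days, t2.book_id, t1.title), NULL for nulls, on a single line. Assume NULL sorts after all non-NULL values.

FULL OUTER JOIN keeps every row from both sides; unmatched rows get NULL for the other side's columns.
Matching on t1.book_id = t2.book_id. A NULL in a compared column never satisfies the condition.
Matched pairs: 6; unmatched t1 rows kept: 3; unmatched t2 rows kept: 6.

(Dave, 24, 8, NULL); (Eve, 8, 2, Dracula); (Eve, 8, 2, Giver); (Eve, 8, 2, Kindred); (Judy, 21, 4, NULL); (Xin, 26, NULL, NULL); (Yara, 13, 2, Dracula); (Yara, 13, 2, Giver); (Yara, 13, 2, Kindred); (NULL, 2, 8, NULL); (NULL, 2, 8, NULL); (NULL, 7, 8, NULL); (NULL, NULL, NULL, Giver); (NULL, NULL, NULL, Matilda); (NULL, NULL, NULL, Rebecca)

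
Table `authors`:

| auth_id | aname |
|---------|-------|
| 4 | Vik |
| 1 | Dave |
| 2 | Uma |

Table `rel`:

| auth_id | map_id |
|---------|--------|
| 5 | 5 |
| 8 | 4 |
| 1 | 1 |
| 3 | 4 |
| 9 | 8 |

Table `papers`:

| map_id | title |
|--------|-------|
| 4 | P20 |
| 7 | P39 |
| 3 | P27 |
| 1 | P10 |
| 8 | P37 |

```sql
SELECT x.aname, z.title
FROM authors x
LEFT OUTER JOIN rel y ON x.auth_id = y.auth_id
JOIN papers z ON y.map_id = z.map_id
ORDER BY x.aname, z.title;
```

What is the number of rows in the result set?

1

Evaluate left to right. First `authors x LEFT JOIN rel y` on auth_id: 3 row(s).
Then INNER JOIN `papers z` on map_id: keep only rows whose y.map_id appears in z.
Result: 1 row(s).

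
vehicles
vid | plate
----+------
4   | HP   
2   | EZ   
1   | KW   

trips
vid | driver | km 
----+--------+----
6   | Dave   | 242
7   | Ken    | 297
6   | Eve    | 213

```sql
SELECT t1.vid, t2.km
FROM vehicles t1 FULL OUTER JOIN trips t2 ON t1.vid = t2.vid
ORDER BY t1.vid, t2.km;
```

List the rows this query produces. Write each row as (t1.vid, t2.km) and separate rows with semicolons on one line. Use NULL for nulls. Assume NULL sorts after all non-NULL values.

(1, NULL); (2, NULL); (4, NULL); (NULL, 213); (NULL, 242); (NULL, 297)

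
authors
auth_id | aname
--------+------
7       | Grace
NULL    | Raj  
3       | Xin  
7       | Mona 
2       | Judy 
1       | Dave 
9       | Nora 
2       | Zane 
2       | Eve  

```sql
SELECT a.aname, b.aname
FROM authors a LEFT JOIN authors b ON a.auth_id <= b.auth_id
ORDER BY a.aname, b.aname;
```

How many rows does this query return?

41

LEFT JOIN keeps every row from `authors a`; unmatched rows get NULL for `authors b`'s columns.
Matching on a.auth_id <= b.auth_id. A NULL in a compared column never satisfies the condition.
- a[0] auth_id=7 → 3 match(es) in b → 3 row(s).
- a[1] auth_id=NULL → no match; kept with NULLs on the b side.
- a[2] auth_id=3 → 4 match(es) in b → 4 row(s).
- a[3] auth_id=7 → 3 match(es) in b → 3 row(s).
- a[4] auth_id=2 → 7 match(es) in b → 7 row(s).
- a[5] auth_id=1 → 8 match(es) in b → 8 row(s).
- a[6] auth_id=9 → 1 match(es) in b → 1 row(s).
- a[7] auth_id=2 → 7 match(es) in b → 7 row(s).
- a[8] auth_id=2 → 7 match(es) in b → 7 row(s).
Total: 40 matched + 1 padded = 41 rows.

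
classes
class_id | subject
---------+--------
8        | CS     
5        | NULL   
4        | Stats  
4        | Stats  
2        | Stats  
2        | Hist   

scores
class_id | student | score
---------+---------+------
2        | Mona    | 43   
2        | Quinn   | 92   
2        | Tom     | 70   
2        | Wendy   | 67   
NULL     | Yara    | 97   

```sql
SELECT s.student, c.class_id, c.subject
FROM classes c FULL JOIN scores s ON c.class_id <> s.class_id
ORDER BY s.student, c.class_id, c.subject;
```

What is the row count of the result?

FULL OUTER JOIN keeps every row from both sides; unmatched rows get NULL for the other side's columns.
Matching on c.class_id <> s.class_id. A NULL in a compared column never satisfies the condition.
Matched pairs: 16; unmatched c rows kept: 2; unmatched s rows kept: 1.
Total: 16 matched + 3 padded = 19 rows.

19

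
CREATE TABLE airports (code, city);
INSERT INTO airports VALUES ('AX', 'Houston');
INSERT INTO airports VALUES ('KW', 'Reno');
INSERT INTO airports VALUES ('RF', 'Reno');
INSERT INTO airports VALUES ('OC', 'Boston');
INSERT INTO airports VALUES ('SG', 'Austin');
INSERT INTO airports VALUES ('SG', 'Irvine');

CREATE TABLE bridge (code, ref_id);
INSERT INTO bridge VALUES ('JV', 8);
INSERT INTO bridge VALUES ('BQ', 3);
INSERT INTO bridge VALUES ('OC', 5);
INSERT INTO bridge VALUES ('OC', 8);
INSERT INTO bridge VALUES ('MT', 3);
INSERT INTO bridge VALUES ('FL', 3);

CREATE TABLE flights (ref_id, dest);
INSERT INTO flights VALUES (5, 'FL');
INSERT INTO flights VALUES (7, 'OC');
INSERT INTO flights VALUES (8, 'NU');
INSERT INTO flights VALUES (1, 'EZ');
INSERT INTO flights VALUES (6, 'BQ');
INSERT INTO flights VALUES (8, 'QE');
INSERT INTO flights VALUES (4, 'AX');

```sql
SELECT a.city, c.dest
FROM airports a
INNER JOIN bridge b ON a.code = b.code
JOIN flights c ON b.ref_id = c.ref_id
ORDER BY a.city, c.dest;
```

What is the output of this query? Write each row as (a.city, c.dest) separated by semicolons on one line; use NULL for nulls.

(Boston, FL); (Boston, NU); (Boston, QE)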